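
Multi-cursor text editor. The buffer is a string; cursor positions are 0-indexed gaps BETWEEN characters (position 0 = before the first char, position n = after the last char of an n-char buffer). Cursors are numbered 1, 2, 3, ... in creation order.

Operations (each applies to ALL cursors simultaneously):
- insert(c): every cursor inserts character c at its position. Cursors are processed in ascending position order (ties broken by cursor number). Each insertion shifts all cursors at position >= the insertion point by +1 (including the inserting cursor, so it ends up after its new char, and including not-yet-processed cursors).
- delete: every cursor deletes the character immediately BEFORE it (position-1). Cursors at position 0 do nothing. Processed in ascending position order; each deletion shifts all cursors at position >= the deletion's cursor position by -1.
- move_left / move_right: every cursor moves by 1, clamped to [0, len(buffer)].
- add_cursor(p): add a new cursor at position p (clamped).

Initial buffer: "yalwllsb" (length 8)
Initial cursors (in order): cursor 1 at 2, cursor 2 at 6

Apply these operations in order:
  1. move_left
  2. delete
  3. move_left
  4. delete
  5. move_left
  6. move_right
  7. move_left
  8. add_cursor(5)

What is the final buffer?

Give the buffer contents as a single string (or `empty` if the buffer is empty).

Answer: awlsb

Derivation:
After op 1 (move_left): buffer="yalwllsb" (len 8), cursors c1@1 c2@5, authorship ........
After op 2 (delete): buffer="alwlsb" (len 6), cursors c1@0 c2@3, authorship ......
After op 3 (move_left): buffer="alwlsb" (len 6), cursors c1@0 c2@2, authorship ......
After op 4 (delete): buffer="awlsb" (len 5), cursors c1@0 c2@1, authorship .....
After op 5 (move_left): buffer="awlsb" (len 5), cursors c1@0 c2@0, authorship .....
After op 6 (move_right): buffer="awlsb" (len 5), cursors c1@1 c2@1, authorship .....
After op 7 (move_left): buffer="awlsb" (len 5), cursors c1@0 c2@0, authorship .....
After op 8 (add_cursor(5)): buffer="awlsb" (len 5), cursors c1@0 c2@0 c3@5, authorship .....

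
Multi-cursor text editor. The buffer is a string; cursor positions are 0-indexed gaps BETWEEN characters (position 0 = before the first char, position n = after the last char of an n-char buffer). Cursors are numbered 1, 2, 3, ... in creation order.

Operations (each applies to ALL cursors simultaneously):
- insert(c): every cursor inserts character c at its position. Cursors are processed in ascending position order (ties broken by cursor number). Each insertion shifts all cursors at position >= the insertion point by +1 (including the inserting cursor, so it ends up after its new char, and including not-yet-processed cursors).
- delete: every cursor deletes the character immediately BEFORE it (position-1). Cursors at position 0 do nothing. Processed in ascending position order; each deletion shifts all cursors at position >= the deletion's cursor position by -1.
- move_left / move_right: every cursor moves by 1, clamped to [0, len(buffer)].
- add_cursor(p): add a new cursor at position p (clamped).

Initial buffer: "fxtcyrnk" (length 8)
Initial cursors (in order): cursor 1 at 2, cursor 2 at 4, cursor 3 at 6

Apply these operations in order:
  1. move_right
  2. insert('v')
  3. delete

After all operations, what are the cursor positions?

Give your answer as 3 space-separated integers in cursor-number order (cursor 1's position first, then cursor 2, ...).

After op 1 (move_right): buffer="fxtcyrnk" (len 8), cursors c1@3 c2@5 c3@7, authorship ........
After op 2 (insert('v')): buffer="fxtvcyvrnvk" (len 11), cursors c1@4 c2@7 c3@10, authorship ...1..2..3.
After op 3 (delete): buffer="fxtcyrnk" (len 8), cursors c1@3 c2@5 c3@7, authorship ........

Answer: 3 5 7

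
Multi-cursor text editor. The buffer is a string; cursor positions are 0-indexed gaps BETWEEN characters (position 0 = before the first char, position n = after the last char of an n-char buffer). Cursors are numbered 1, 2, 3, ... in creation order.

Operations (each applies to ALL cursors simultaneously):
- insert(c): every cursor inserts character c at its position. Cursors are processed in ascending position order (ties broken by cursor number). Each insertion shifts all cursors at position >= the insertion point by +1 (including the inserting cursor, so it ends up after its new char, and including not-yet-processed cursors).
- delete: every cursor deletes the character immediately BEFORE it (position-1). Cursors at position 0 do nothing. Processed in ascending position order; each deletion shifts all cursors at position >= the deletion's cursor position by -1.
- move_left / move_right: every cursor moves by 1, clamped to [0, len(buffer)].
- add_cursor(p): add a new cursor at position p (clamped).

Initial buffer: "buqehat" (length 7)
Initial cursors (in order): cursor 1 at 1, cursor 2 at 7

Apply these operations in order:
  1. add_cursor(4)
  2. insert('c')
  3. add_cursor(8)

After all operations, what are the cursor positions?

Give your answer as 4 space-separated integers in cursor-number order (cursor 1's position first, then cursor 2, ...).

Answer: 2 10 6 8

Derivation:
After op 1 (add_cursor(4)): buffer="buqehat" (len 7), cursors c1@1 c3@4 c2@7, authorship .......
After op 2 (insert('c')): buffer="bcuqechatc" (len 10), cursors c1@2 c3@6 c2@10, authorship .1...3...2
After op 3 (add_cursor(8)): buffer="bcuqechatc" (len 10), cursors c1@2 c3@6 c4@8 c2@10, authorship .1...3...2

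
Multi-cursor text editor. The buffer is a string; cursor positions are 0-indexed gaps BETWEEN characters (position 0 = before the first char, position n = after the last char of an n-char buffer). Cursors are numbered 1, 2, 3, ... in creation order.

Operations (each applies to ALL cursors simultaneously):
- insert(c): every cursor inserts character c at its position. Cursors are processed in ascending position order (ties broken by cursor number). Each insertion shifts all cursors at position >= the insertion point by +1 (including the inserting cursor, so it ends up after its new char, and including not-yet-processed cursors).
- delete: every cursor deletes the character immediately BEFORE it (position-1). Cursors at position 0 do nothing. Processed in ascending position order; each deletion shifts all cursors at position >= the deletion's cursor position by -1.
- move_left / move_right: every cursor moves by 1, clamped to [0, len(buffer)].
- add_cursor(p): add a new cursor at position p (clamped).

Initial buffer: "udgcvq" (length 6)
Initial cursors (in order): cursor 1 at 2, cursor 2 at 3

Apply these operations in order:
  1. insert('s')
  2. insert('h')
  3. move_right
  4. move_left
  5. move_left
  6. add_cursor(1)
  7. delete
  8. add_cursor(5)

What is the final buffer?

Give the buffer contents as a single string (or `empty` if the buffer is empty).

Answer: dhghcvq

Derivation:
After op 1 (insert('s')): buffer="udsgscvq" (len 8), cursors c1@3 c2@5, authorship ..1.2...
After op 2 (insert('h')): buffer="udshgshcvq" (len 10), cursors c1@4 c2@7, authorship ..11.22...
After op 3 (move_right): buffer="udshgshcvq" (len 10), cursors c1@5 c2@8, authorship ..11.22...
After op 4 (move_left): buffer="udshgshcvq" (len 10), cursors c1@4 c2@7, authorship ..11.22...
After op 5 (move_left): buffer="udshgshcvq" (len 10), cursors c1@3 c2@6, authorship ..11.22...
After op 6 (add_cursor(1)): buffer="udshgshcvq" (len 10), cursors c3@1 c1@3 c2@6, authorship ..11.22...
After op 7 (delete): buffer="dhghcvq" (len 7), cursors c3@0 c1@1 c2@3, authorship .1.2...
After op 8 (add_cursor(5)): buffer="dhghcvq" (len 7), cursors c3@0 c1@1 c2@3 c4@5, authorship .1.2...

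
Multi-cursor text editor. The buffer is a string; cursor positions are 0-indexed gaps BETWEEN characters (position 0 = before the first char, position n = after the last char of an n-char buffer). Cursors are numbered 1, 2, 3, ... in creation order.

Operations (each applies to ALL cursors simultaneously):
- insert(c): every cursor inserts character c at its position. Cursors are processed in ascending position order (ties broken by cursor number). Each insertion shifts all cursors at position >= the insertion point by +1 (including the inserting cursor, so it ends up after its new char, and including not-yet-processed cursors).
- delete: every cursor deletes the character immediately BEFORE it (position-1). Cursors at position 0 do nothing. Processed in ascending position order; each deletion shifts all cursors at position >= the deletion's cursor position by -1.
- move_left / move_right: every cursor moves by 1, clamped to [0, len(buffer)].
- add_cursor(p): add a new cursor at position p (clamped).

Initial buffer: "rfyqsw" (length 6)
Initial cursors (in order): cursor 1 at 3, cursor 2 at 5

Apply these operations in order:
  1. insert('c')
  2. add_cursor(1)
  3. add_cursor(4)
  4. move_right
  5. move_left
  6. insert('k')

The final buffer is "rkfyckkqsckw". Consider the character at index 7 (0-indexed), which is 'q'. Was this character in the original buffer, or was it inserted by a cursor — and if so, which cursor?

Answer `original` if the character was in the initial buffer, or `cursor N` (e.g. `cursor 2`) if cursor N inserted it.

Answer: original

Derivation:
After op 1 (insert('c')): buffer="rfycqscw" (len 8), cursors c1@4 c2@7, authorship ...1..2.
After op 2 (add_cursor(1)): buffer="rfycqscw" (len 8), cursors c3@1 c1@4 c2@7, authorship ...1..2.
After op 3 (add_cursor(4)): buffer="rfycqscw" (len 8), cursors c3@1 c1@4 c4@4 c2@7, authorship ...1..2.
After op 4 (move_right): buffer="rfycqscw" (len 8), cursors c3@2 c1@5 c4@5 c2@8, authorship ...1..2.
After op 5 (move_left): buffer="rfycqscw" (len 8), cursors c3@1 c1@4 c4@4 c2@7, authorship ...1..2.
After op 6 (insert('k')): buffer="rkfyckkqsckw" (len 12), cursors c3@2 c1@7 c4@7 c2@11, authorship .3..114..22.
Authorship (.=original, N=cursor N): . 3 . . 1 1 4 . . 2 2 .
Index 7: author = original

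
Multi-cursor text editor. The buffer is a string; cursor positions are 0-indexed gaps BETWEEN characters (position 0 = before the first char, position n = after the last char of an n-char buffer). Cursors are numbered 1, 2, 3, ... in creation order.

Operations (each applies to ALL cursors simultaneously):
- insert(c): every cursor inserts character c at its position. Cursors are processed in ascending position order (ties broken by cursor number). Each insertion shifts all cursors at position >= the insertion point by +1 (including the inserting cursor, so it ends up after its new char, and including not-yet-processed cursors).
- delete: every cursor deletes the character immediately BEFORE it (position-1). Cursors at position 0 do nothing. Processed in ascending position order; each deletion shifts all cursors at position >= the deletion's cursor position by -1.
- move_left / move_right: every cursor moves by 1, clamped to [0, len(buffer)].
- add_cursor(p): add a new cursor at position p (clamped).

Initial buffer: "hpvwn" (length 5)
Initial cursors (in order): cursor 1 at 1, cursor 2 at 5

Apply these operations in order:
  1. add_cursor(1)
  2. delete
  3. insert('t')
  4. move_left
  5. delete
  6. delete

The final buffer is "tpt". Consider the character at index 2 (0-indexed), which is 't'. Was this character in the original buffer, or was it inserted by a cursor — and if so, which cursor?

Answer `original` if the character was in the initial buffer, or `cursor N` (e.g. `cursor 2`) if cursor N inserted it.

After op 1 (add_cursor(1)): buffer="hpvwn" (len 5), cursors c1@1 c3@1 c2@5, authorship .....
After op 2 (delete): buffer="pvw" (len 3), cursors c1@0 c3@0 c2@3, authorship ...
After op 3 (insert('t')): buffer="ttpvwt" (len 6), cursors c1@2 c3@2 c2@6, authorship 13...2
After op 4 (move_left): buffer="ttpvwt" (len 6), cursors c1@1 c3@1 c2@5, authorship 13...2
After op 5 (delete): buffer="tpvt" (len 4), cursors c1@0 c3@0 c2@3, authorship 3..2
After op 6 (delete): buffer="tpt" (len 3), cursors c1@0 c3@0 c2@2, authorship 3.2
Authorship (.=original, N=cursor N): 3 . 2
Index 2: author = 2

Answer: cursor 2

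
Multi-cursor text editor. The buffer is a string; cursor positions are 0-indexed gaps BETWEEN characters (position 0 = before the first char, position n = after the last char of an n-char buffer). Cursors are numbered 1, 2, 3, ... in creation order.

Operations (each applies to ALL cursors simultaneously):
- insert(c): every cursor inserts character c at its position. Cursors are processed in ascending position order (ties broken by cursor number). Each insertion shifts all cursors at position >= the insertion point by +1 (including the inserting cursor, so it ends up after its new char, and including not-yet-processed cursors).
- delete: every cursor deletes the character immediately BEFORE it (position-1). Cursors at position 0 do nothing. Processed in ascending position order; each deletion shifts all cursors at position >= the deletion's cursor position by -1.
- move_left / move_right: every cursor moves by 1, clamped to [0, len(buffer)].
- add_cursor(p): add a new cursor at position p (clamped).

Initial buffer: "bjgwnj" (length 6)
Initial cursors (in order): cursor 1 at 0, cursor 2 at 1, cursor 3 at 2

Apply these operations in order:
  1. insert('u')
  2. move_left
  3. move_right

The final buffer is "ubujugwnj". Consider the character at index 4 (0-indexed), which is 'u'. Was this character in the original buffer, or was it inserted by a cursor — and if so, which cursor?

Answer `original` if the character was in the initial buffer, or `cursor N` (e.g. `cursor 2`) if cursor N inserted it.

After op 1 (insert('u')): buffer="ubujugwnj" (len 9), cursors c1@1 c2@3 c3@5, authorship 1.2.3....
After op 2 (move_left): buffer="ubujugwnj" (len 9), cursors c1@0 c2@2 c3@4, authorship 1.2.3....
After op 3 (move_right): buffer="ubujugwnj" (len 9), cursors c1@1 c2@3 c3@5, authorship 1.2.3....
Authorship (.=original, N=cursor N): 1 . 2 . 3 . . . .
Index 4: author = 3

Answer: cursor 3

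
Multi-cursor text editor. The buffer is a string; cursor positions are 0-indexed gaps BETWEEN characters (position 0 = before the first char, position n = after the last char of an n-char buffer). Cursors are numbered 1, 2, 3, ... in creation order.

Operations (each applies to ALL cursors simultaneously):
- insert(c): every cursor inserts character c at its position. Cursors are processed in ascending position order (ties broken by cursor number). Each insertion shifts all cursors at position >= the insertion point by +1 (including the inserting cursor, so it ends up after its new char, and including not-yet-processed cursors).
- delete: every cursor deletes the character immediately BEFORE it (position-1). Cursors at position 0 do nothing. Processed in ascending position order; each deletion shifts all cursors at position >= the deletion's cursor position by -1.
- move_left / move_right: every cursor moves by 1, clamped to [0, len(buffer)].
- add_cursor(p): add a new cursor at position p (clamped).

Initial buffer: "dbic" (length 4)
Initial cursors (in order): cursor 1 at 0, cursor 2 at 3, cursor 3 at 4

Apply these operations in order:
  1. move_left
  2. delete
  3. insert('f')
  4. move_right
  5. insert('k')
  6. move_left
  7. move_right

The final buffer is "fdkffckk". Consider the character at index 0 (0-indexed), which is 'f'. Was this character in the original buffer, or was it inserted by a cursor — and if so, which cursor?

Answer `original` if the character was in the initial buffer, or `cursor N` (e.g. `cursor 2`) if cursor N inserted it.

Answer: cursor 1

Derivation:
After op 1 (move_left): buffer="dbic" (len 4), cursors c1@0 c2@2 c3@3, authorship ....
After op 2 (delete): buffer="dc" (len 2), cursors c1@0 c2@1 c3@1, authorship ..
After op 3 (insert('f')): buffer="fdffc" (len 5), cursors c1@1 c2@4 c3@4, authorship 1.23.
After op 4 (move_right): buffer="fdffc" (len 5), cursors c1@2 c2@5 c3@5, authorship 1.23.
After op 5 (insert('k')): buffer="fdkffckk" (len 8), cursors c1@3 c2@8 c3@8, authorship 1.123.23
After op 6 (move_left): buffer="fdkffckk" (len 8), cursors c1@2 c2@7 c3@7, authorship 1.123.23
After op 7 (move_right): buffer="fdkffckk" (len 8), cursors c1@3 c2@8 c3@8, authorship 1.123.23
Authorship (.=original, N=cursor N): 1 . 1 2 3 . 2 3
Index 0: author = 1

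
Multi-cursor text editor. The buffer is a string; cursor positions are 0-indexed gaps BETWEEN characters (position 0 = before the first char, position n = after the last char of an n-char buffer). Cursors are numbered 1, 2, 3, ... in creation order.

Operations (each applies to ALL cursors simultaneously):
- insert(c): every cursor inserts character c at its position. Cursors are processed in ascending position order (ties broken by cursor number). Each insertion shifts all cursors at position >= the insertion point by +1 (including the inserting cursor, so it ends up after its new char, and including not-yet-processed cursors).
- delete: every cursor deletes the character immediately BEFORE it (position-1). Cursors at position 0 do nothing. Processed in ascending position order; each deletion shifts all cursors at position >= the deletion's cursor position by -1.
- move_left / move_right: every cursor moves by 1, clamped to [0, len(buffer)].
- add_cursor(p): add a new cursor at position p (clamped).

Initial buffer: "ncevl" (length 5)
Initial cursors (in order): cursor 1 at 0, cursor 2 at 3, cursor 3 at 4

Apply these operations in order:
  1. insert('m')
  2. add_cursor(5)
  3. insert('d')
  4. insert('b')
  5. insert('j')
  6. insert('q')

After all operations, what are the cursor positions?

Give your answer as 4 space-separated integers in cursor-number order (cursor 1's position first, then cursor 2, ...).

Answer: 5 17 23 17

Derivation:
After op 1 (insert('m')): buffer="mncemvml" (len 8), cursors c1@1 c2@5 c3@7, authorship 1...2.3.
After op 2 (add_cursor(5)): buffer="mncemvml" (len 8), cursors c1@1 c2@5 c4@5 c3@7, authorship 1...2.3.
After op 3 (insert('d')): buffer="mdncemddvmdl" (len 12), cursors c1@2 c2@8 c4@8 c3@11, authorship 11...224.33.
After op 4 (insert('b')): buffer="mdbncemddbbvmdbl" (len 16), cursors c1@3 c2@11 c4@11 c3@15, authorship 111...22424.333.
After op 5 (insert('j')): buffer="mdbjncemddbbjjvmdbjl" (len 20), cursors c1@4 c2@14 c4@14 c3@19, authorship 1111...2242424.3333.
After op 6 (insert('q')): buffer="mdbjqncemddbbjjqqvmdbjql" (len 24), cursors c1@5 c2@17 c4@17 c3@23, authorship 11111...224242424.33333.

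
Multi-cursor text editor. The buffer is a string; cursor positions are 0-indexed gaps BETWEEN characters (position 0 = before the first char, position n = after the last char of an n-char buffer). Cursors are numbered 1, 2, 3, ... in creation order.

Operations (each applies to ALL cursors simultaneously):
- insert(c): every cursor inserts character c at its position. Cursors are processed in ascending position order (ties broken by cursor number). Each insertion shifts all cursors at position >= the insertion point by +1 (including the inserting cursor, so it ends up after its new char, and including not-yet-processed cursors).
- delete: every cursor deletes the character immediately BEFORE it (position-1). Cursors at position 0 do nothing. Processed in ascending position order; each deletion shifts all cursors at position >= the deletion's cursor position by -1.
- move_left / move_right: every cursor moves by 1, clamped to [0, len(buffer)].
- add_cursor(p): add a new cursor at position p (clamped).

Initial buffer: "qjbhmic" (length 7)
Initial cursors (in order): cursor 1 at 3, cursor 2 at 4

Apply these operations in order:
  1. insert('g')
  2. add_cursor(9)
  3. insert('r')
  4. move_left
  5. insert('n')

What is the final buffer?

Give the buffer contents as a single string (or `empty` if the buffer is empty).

Answer: qjbgnrhgnrmicnr

Derivation:
After op 1 (insert('g')): buffer="qjbghgmic" (len 9), cursors c1@4 c2@6, authorship ...1.2...
After op 2 (add_cursor(9)): buffer="qjbghgmic" (len 9), cursors c1@4 c2@6 c3@9, authorship ...1.2...
After op 3 (insert('r')): buffer="qjbgrhgrmicr" (len 12), cursors c1@5 c2@8 c3@12, authorship ...11.22...3
After op 4 (move_left): buffer="qjbgrhgrmicr" (len 12), cursors c1@4 c2@7 c3@11, authorship ...11.22...3
After op 5 (insert('n')): buffer="qjbgnrhgnrmicnr" (len 15), cursors c1@5 c2@9 c3@14, authorship ...111.222...33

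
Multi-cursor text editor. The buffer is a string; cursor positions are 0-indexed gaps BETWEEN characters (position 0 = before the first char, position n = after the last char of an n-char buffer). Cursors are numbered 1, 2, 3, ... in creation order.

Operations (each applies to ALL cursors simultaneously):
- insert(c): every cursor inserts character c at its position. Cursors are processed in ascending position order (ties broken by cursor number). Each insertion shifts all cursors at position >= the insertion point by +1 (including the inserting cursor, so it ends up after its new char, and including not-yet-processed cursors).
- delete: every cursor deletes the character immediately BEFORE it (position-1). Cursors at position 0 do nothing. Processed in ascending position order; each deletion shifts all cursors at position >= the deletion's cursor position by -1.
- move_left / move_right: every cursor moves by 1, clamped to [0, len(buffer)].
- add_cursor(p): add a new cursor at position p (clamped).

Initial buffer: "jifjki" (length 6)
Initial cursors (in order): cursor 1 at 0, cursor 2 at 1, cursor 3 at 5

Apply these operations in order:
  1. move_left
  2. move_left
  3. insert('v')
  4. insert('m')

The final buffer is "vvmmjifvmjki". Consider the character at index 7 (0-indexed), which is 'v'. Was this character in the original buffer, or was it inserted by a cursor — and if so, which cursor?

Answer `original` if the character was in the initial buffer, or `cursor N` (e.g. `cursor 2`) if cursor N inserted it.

After op 1 (move_left): buffer="jifjki" (len 6), cursors c1@0 c2@0 c3@4, authorship ......
After op 2 (move_left): buffer="jifjki" (len 6), cursors c1@0 c2@0 c3@3, authorship ......
After op 3 (insert('v')): buffer="vvjifvjki" (len 9), cursors c1@2 c2@2 c3@6, authorship 12...3...
After op 4 (insert('m')): buffer="vvmmjifvmjki" (len 12), cursors c1@4 c2@4 c3@9, authorship 1212...33...
Authorship (.=original, N=cursor N): 1 2 1 2 . . . 3 3 . . .
Index 7: author = 3

Answer: cursor 3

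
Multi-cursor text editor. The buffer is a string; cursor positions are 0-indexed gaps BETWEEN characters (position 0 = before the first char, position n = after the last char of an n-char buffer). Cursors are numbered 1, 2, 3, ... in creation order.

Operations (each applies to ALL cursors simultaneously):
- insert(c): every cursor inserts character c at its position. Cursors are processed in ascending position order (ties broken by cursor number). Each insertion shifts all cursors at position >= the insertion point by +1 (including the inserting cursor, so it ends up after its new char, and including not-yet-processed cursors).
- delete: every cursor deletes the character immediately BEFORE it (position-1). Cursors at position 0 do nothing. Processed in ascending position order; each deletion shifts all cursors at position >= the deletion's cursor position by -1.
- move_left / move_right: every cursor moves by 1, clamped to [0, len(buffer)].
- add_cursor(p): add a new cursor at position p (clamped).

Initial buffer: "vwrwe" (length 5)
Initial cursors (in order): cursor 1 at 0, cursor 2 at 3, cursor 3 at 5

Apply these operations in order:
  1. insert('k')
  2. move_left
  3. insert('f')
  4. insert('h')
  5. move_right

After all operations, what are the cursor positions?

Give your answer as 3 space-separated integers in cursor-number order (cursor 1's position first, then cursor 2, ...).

Answer: 3 9 14

Derivation:
After op 1 (insert('k')): buffer="kvwrkwek" (len 8), cursors c1@1 c2@5 c3@8, authorship 1...2..3
After op 2 (move_left): buffer="kvwrkwek" (len 8), cursors c1@0 c2@4 c3@7, authorship 1...2..3
After op 3 (insert('f')): buffer="fkvwrfkwefk" (len 11), cursors c1@1 c2@6 c3@10, authorship 11...22..33
After op 4 (insert('h')): buffer="fhkvwrfhkwefhk" (len 14), cursors c1@2 c2@8 c3@13, authorship 111...222..333
After op 5 (move_right): buffer="fhkvwrfhkwefhk" (len 14), cursors c1@3 c2@9 c3@14, authorship 111...222..333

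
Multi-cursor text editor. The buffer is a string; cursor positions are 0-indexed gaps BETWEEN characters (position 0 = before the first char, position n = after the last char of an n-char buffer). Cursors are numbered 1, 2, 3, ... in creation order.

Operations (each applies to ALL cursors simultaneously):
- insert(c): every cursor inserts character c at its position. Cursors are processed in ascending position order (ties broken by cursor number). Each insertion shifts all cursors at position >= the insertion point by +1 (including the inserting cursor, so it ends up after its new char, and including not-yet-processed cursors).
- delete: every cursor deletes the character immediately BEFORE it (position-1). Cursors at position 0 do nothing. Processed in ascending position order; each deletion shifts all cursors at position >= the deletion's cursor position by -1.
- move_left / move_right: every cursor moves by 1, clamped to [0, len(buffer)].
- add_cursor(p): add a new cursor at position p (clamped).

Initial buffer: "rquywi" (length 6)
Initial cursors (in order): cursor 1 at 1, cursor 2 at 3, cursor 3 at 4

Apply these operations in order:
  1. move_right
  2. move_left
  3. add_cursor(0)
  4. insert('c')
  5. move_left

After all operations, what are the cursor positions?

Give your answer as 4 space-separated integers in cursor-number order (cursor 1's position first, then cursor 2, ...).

Answer: 2 5 7 0

Derivation:
After op 1 (move_right): buffer="rquywi" (len 6), cursors c1@2 c2@4 c3@5, authorship ......
After op 2 (move_left): buffer="rquywi" (len 6), cursors c1@1 c2@3 c3@4, authorship ......
After op 3 (add_cursor(0)): buffer="rquywi" (len 6), cursors c4@0 c1@1 c2@3 c3@4, authorship ......
After op 4 (insert('c')): buffer="crcqucycwi" (len 10), cursors c4@1 c1@3 c2@6 c3@8, authorship 4.1..2.3..
After op 5 (move_left): buffer="crcqucycwi" (len 10), cursors c4@0 c1@2 c2@5 c3@7, authorship 4.1..2.3..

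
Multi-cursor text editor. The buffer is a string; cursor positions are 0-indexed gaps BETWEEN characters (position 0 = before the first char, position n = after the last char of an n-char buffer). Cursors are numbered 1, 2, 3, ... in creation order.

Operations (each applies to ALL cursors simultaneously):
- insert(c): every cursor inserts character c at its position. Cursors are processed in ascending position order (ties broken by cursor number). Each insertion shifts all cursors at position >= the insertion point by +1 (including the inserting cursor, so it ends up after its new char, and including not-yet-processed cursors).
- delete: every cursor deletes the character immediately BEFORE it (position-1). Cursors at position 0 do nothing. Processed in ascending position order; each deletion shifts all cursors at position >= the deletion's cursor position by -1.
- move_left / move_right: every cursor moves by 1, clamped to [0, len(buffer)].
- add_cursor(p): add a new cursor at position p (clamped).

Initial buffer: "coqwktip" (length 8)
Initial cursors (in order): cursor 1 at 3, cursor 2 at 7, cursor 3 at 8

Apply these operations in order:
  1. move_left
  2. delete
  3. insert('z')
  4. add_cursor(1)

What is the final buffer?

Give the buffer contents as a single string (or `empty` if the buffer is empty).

After op 1 (move_left): buffer="coqwktip" (len 8), cursors c1@2 c2@6 c3@7, authorship ........
After op 2 (delete): buffer="cqwkp" (len 5), cursors c1@1 c2@4 c3@4, authorship .....
After op 3 (insert('z')): buffer="czqwkzzp" (len 8), cursors c1@2 c2@7 c3@7, authorship .1...23.
After op 4 (add_cursor(1)): buffer="czqwkzzp" (len 8), cursors c4@1 c1@2 c2@7 c3@7, authorship .1...23.

Answer: czqwkzzp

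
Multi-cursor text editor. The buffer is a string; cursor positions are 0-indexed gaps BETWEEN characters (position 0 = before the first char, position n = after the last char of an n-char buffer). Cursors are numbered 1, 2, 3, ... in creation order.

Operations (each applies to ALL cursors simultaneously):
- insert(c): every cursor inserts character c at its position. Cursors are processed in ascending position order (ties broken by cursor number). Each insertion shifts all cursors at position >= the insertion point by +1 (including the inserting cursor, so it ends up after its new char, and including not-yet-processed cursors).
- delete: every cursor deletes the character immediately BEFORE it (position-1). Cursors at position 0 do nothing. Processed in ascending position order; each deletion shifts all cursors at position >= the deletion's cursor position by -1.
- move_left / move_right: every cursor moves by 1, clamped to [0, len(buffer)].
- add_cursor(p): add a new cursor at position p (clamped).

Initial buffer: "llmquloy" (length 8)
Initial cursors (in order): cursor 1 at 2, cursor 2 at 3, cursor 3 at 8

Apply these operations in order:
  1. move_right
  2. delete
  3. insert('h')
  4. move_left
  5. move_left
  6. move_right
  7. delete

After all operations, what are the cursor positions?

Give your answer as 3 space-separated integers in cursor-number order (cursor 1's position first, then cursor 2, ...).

After op 1 (move_right): buffer="llmquloy" (len 8), cursors c1@3 c2@4 c3@8, authorship ........
After op 2 (delete): buffer="llulo" (len 5), cursors c1@2 c2@2 c3@5, authorship .....
After op 3 (insert('h')): buffer="llhhuloh" (len 8), cursors c1@4 c2@4 c3@8, authorship ..12...3
After op 4 (move_left): buffer="llhhuloh" (len 8), cursors c1@3 c2@3 c3@7, authorship ..12...3
After op 5 (move_left): buffer="llhhuloh" (len 8), cursors c1@2 c2@2 c3@6, authorship ..12...3
After op 6 (move_right): buffer="llhhuloh" (len 8), cursors c1@3 c2@3 c3@7, authorship ..12...3
After op 7 (delete): buffer="lhulh" (len 5), cursors c1@1 c2@1 c3@4, authorship .2..3

Answer: 1 1 4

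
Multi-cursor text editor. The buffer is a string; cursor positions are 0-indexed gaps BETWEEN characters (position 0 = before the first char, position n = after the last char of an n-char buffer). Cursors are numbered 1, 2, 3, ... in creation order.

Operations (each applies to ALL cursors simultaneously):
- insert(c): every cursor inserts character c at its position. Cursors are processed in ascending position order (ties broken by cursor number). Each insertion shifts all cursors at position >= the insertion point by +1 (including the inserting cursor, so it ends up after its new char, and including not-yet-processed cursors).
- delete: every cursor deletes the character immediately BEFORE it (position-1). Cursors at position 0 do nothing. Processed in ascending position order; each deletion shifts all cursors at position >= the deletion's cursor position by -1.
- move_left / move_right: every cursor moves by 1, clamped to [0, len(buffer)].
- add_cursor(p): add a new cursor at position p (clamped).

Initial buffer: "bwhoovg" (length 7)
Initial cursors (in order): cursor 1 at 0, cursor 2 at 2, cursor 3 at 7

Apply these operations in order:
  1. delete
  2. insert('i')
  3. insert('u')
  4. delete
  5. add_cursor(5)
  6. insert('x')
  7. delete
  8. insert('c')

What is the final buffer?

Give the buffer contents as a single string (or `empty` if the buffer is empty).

After op 1 (delete): buffer="bhoov" (len 5), cursors c1@0 c2@1 c3@5, authorship .....
After op 2 (insert('i')): buffer="ibihoovi" (len 8), cursors c1@1 c2@3 c3@8, authorship 1.2....3
After op 3 (insert('u')): buffer="iubiuhooviu" (len 11), cursors c1@2 c2@5 c3@11, authorship 11.22....33
After op 4 (delete): buffer="ibihoovi" (len 8), cursors c1@1 c2@3 c3@8, authorship 1.2....3
After op 5 (add_cursor(5)): buffer="ibihoovi" (len 8), cursors c1@1 c2@3 c4@5 c3@8, authorship 1.2....3
After op 6 (insert('x')): buffer="ixbixhoxovix" (len 12), cursors c1@2 c2@5 c4@8 c3@12, authorship 11.22..4..33
After op 7 (delete): buffer="ibihoovi" (len 8), cursors c1@1 c2@3 c4@5 c3@8, authorship 1.2....3
After op 8 (insert('c')): buffer="icbichocovic" (len 12), cursors c1@2 c2@5 c4@8 c3@12, authorship 11.22..4..33

Answer: icbichocovic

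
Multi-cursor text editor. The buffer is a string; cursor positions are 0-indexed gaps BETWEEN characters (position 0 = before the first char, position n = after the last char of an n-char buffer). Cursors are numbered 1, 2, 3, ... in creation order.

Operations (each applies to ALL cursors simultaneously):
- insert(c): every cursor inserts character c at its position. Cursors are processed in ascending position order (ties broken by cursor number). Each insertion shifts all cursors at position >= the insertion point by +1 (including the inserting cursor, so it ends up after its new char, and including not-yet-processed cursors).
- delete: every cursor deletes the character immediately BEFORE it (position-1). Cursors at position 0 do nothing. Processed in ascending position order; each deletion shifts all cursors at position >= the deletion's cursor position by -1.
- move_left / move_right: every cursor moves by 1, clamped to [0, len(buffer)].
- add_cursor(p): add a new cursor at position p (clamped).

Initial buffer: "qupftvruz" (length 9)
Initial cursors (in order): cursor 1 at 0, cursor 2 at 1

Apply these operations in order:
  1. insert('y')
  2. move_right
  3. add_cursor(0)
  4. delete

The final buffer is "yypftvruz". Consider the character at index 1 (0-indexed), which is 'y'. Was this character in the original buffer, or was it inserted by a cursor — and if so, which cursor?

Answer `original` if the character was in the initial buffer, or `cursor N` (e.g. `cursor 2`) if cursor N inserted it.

After op 1 (insert('y')): buffer="yqyupftvruz" (len 11), cursors c1@1 c2@3, authorship 1.2........
After op 2 (move_right): buffer="yqyupftvruz" (len 11), cursors c1@2 c2@4, authorship 1.2........
After op 3 (add_cursor(0)): buffer="yqyupftvruz" (len 11), cursors c3@0 c1@2 c2@4, authorship 1.2........
After op 4 (delete): buffer="yypftvruz" (len 9), cursors c3@0 c1@1 c2@2, authorship 12.......
Authorship (.=original, N=cursor N): 1 2 . . . . . . .
Index 1: author = 2

Answer: cursor 2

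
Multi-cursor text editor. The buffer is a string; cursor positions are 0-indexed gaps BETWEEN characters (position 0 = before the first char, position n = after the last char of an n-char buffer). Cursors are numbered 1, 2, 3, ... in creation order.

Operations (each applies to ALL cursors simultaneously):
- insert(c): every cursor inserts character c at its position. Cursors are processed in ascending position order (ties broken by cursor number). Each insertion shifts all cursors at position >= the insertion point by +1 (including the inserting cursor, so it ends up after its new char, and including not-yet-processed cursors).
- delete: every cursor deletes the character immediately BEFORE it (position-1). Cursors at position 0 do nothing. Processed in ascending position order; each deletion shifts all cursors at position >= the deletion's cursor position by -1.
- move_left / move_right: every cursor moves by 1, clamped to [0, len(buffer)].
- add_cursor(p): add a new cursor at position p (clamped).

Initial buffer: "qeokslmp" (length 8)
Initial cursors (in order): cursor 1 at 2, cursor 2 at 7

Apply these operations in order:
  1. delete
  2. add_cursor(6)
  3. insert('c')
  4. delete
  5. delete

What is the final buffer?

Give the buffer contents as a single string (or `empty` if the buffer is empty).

Answer: oks

Derivation:
After op 1 (delete): buffer="qokslp" (len 6), cursors c1@1 c2@5, authorship ......
After op 2 (add_cursor(6)): buffer="qokslp" (len 6), cursors c1@1 c2@5 c3@6, authorship ......
After op 3 (insert('c')): buffer="qcokslcpc" (len 9), cursors c1@2 c2@7 c3@9, authorship .1....2.3
After op 4 (delete): buffer="qokslp" (len 6), cursors c1@1 c2@5 c3@6, authorship ......
After op 5 (delete): buffer="oks" (len 3), cursors c1@0 c2@3 c3@3, authorship ...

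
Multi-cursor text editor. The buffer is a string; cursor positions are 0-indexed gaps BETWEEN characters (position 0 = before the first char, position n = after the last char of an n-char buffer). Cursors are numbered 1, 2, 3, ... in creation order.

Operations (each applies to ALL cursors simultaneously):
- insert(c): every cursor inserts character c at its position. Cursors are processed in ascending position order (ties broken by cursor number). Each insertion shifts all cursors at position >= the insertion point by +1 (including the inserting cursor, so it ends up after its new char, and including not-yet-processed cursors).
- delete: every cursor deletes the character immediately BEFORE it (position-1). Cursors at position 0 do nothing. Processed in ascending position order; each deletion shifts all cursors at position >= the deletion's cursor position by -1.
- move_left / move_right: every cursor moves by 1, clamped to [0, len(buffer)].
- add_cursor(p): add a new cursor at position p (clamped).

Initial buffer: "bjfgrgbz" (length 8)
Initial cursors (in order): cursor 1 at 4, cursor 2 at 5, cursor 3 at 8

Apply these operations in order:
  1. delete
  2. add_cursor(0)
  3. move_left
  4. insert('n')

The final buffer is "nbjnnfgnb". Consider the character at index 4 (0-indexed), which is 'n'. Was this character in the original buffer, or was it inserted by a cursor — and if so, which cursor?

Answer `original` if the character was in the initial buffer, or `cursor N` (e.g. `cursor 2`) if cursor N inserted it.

After op 1 (delete): buffer="bjfgb" (len 5), cursors c1@3 c2@3 c3@5, authorship .....
After op 2 (add_cursor(0)): buffer="bjfgb" (len 5), cursors c4@0 c1@3 c2@3 c3@5, authorship .....
After op 3 (move_left): buffer="bjfgb" (len 5), cursors c4@0 c1@2 c2@2 c3@4, authorship .....
After op 4 (insert('n')): buffer="nbjnnfgnb" (len 9), cursors c4@1 c1@5 c2@5 c3@8, authorship 4..12..3.
Authorship (.=original, N=cursor N): 4 . . 1 2 . . 3 .
Index 4: author = 2

Answer: cursor 2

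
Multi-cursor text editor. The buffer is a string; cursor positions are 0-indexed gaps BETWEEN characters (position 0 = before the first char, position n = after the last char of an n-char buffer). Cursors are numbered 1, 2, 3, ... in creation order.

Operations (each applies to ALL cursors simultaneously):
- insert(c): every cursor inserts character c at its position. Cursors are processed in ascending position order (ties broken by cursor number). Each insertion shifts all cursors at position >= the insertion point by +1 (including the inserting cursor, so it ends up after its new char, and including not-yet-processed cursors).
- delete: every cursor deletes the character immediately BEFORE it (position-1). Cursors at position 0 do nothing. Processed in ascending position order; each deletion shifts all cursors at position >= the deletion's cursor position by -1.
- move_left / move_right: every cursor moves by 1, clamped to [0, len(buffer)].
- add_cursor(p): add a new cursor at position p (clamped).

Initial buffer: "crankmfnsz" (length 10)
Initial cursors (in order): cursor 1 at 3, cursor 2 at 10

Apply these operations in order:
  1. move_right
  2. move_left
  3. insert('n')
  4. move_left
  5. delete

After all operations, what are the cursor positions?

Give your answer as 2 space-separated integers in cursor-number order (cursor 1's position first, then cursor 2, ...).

Answer: 2 8

Derivation:
After op 1 (move_right): buffer="crankmfnsz" (len 10), cursors c1@4 c2@10, authorship ..........
After op 2 (move_left): buffer="crankmfnsz" (len 10), cursors c1@3 c2@9, authorship ..........
After op 3 (insert('n')): buffer="crannkmfnsnz" (len 12), cursors c1@4 c2@11, authorship ...1......2.
After op 4 (move_left): buffer="crannkmfnsnz" (len 12), cursors c1@3 c2@10, authorship ...1......2.
After op 5 (delete): buffer="crnnkmfnnz" (len 10), cursors c1@2 c2@8, authorship ..1.....2.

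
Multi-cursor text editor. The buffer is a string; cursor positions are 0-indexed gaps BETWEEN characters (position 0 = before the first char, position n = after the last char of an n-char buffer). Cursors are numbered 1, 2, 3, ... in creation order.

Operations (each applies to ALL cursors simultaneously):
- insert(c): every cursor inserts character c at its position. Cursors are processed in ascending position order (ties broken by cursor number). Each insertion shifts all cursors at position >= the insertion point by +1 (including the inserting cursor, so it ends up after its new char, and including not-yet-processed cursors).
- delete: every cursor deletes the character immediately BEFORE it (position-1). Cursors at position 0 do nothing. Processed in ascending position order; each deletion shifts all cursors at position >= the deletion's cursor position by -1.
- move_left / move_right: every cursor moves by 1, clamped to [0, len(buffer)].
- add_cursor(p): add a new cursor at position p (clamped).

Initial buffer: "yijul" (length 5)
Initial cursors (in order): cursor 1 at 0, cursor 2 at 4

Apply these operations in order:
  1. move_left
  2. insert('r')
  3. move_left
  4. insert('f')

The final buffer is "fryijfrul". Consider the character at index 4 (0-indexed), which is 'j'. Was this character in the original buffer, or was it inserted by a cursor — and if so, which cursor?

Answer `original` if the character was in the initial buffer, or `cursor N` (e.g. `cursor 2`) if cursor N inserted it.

Answer: original

Derivation:
After op 1 (move_left): buffer="yijul" (len 5), cursors c1@0 c2@3, authorship .....
After op 2 (insert('r')): buffer="ryijrul" (len 7), cursors c1@1 c2@5, authorship 1...2..
After op 3 (move_left): buffer="ryijrul" (len 7), cursors c1@0 c2@4, authorship 1...2..
After op 4 (insert('f')): buffer="fryijfrul" (len 9), cursors c1@1 c2@6, authorship 11...22..
Authorship (.=original, N=cursor N): 1 1 . . . 2 2 . .
Index 4: author = original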